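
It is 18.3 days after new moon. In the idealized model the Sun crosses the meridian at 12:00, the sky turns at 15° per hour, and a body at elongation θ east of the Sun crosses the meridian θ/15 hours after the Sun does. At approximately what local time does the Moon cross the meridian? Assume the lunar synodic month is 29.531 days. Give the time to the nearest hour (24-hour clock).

03:00

Elongation θ = 360° × 18.3/29.531 ≈ 223.1°.
At 15° of sky rotation per hour, 223.1° corresponds to a 14.87 h lag.
12:00 + 14.87 h ≈ 02:52 → 03:00 to the nearest hour.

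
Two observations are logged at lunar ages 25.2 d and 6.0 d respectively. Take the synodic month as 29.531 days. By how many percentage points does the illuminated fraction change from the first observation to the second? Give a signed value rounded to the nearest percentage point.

+16 percentage points

θ₁ = 360° × 25.2/29.531 = 307.2°, f₁ = (1 − cos θ₁)/2 = 0.198.
θ₂ = 360° × 6.0/29.531 = 73.1°, f₂ = (1 − cos θ₂)/2 = 0.355.
Change = f₂ − f₁ = +0.157 → +16 percentage points.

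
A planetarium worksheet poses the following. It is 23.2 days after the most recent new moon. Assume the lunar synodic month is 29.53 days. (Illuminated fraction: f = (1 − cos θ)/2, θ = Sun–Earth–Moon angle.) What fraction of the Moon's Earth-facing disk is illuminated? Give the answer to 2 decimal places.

0.39

Elongation θ = 360° × 23.2/29.53 ≈ 282.8°.
cos 282.8° = 0.222, so f = (1 − 0.222)/2 = 0.389.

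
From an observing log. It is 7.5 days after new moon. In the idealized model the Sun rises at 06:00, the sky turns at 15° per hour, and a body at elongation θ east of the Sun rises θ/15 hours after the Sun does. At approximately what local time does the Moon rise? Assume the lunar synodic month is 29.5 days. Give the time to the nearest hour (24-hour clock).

12:00

Phase angle: θ = 360°·(7.5 d)/(29.5 d) = 91.5°.
Delay after the Sun = 91.5° / (15°/h) ≈ 6.10 h.
06:00 + 6.10 h ≈ 12:06 → 12:00 to the nearest hour.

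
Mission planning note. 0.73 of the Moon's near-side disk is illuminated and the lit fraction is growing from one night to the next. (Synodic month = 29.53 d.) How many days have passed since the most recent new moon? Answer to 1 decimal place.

9.6 days

From f = (1 − cos θ)/2: cos θ = 1 − 2×0.73 = -0.460; arccos → 117.4°.
Waxing ⇒ before full, so θ = 117.4°.
At 360°/29.53 d per day, 117.4° corresponds to 9.63 days.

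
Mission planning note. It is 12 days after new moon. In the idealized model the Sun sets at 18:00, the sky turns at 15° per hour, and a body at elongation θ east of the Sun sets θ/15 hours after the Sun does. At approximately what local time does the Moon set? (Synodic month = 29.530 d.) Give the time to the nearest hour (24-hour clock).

The Moon has covered 12/29.530 of its cycle, so θ ≈ 360° × 12/29.530 = 146.3°.
The Moon trails the Sun by θ/15 = 146.3/15 ≈ 9.75 hours.
18:00 + 9.75 h ≈ 03:45 → 04:00 to the nearest hour.

04:00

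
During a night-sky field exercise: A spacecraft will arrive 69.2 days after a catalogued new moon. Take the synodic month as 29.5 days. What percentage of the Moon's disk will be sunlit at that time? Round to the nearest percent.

78%

69.2 d spans 2 complete synodic months (2 × 29.5 = 59.00 d) plus 10.20 d.
The Moon has covered 10.20/29.5 of its cycle, so θ ≈ 360° × 10.20/29.5 = 124.5°.
With cos θ = (-0.566), the lit fraction is (1 − (-0.566))/2 ≈ 0.783, so 78%.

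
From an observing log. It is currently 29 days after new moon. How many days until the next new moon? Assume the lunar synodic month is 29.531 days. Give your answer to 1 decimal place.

One full lunation from the last new moon is 29.531 d; remaining = 29.531 − 29 = 0.531 d.

0.5 days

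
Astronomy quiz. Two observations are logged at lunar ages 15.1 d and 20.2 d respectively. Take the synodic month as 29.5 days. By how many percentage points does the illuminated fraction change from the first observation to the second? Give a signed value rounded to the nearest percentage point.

First observation: θ = 360°·15.1/29.5 = 184.3°, so f = 0.999.
Second observation: θ = 246.5°, f = 0.699.
Δf = 0.699 − 0.999 = -0.299, i.e. -30 pp.

-30 pp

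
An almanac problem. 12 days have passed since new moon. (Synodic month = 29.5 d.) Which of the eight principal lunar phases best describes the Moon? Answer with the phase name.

waxing gibbous

At 12/29.5 of the cycle, θ ≈ 146° — the waxing gibbous range.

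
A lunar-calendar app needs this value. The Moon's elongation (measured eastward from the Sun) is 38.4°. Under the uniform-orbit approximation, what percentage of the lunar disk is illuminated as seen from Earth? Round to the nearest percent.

11%

f = (1 − cos 38.4°)/2 = (1 − 0.784)/2 ≈ 0.108, i.e. 11%.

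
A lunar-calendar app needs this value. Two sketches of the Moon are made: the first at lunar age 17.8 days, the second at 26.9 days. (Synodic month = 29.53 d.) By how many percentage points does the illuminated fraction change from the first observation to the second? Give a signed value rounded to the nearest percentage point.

-82 pp

First observation: θ = 360°·17.8/29.53 = 217.0°, so f = 0.899.
Second observation: θ = 327.9°, f = 0.076.
Δf = 0.076 − 0.899 = -0.823, i.e. -82 pp.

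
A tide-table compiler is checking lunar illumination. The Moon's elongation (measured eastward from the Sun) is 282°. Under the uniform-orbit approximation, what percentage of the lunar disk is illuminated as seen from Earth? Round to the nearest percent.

cos 282° = 0.208, so f = (1 − 0.208)/2 = 0.396, i.e. 40%.

40%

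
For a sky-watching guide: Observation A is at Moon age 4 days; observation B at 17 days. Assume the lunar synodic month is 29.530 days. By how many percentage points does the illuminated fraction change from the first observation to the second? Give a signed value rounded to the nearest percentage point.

θ₁ = 360° × 4/29.530 = 48.8°, f₁ = (1 − cos θ₁)/2 = 0.170.
θ₂ = 360° × 17/29.530 = 207.2°, f₂ = (1 − cos θ₂)/2 = 0.945.
Change = f₂ − f₁ = +0.774 → +77 percentage points.

+77 pp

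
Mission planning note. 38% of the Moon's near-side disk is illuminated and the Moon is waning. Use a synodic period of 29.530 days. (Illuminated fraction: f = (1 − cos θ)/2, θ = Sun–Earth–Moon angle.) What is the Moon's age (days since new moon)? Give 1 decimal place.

23.3 days

From f = (1 − cos θ)/2: cos θ = 1 − 2×0.38 = 0.240; arccos → 76.1°.
A waning Moon lies in 180°–360°, so θ = 360° − 76.1° = 283.9°.
That fraction of the synodic month is 283.9/360 × 29.530 d ≈ 23.29 d.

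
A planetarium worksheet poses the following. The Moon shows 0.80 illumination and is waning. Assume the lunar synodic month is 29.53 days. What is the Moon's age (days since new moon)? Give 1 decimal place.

19.1 days

From f = (1 − cos θ)/2: cos θ = 1 − 2×0.80 = -0.600; arccos → 126.9°.
Waning ⇒ past full, so θ = 360° − 126.9° = 233.1°.
That fraction of the synodic month is 233.1/360 × 29.53 d ≈ 19.12 d.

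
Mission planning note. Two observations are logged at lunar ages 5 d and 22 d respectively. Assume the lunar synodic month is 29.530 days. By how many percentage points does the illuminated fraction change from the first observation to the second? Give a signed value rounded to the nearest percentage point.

+26 percentage points

θ₁ = 360° × 5/29.530 = 61.0°, f₁ = (1 − cos θ₁)/2 = 0.257.
θ₂ = 360° × 22/29.530 = 268.2°, f₂ = (1 − cos θ₂)/2 = 0.516.
Change = f₂ − f₁ = +0.258 → +26 percentage points.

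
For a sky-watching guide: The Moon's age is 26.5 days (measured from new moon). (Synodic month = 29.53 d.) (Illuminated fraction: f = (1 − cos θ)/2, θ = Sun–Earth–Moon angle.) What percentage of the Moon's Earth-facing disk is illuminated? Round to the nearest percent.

10%

The Moon has covered 26.5/29.53 of its cycle, so θ ≈ 360° × 26.5/29.53 = 323.1°.
Illuminated fraction = (1 − cos 323.1°)/2 = (1 − 0.799)/2 ≈ 0.100, so 10%.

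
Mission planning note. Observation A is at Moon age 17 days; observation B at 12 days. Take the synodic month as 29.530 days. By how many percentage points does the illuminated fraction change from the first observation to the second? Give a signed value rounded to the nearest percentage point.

First observation: θ = 360°·17/29.530 = 207.2°, so f = 0.945.
Second observation: θ = 146.3°, f = 0.916.
Δf = 0.916 − 0.945 = -0.029, i.e. -3 pp.

-3 percentage points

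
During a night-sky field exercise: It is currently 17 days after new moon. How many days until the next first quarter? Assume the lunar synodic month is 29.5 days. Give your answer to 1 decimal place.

First quarter occurs at elongation 90°, i.e. at age 29.5 × 90/360 = 7.375 d.
Already past this cycle's first quarter; the next is at 7.375 + 29.5 = 36.875 d, so 36.875 − 17 = 19.875 days.

19.9 days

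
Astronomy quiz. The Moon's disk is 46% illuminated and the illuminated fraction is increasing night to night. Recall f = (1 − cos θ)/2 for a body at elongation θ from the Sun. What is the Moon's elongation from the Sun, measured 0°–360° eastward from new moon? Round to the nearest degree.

85°

cos θ = 1 − 2f = 0.080, giving a principal value of 85.4°.
Waxing ⇒ before full, so θ = 85.4°.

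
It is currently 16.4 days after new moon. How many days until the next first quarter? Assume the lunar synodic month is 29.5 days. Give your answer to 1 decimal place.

First quarter is 0.25 of the way through the cycle: age 0.25 × 29.5 = 7.375 d.
This lunation's first quarter (7.375 d) has passed, so add one period: 36.875 − 16.4 = 20.475 days.

20.5 days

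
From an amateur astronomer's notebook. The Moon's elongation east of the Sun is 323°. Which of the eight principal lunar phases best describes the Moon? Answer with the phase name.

waning crescent

The waning crescent sector spans roughly 292°–338°; 323° falls inside it.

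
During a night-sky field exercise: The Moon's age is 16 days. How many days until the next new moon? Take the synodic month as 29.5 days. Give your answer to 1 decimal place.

One full lunation from the last new moon is 29.5 d; remaining = 29.5 − 16 = 13.500 d.

13.5 days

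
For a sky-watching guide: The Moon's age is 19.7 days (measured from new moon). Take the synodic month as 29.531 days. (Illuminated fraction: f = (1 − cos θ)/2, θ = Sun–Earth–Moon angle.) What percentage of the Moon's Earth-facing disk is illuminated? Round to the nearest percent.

The Moon has covered 19.7/29.531 of its cycle, so θ ≈ 360° × 19.7/29.531 = 240.2°.
With cos θ = (-0.498), the lit fraction is (1 − (-0.498))/2 ≈ 0.749, so 75%.

75%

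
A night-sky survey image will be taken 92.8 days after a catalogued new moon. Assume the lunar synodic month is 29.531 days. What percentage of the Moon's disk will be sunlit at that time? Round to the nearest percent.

92.8/29.531 = 3.142 lunations, so 3 complete cycles and 4.21 d into the next.
Phase angle: θ = 360°·(4.21 d)/(29.531 d) = 51.3°.
cos 51.3° = 0.625, so f = (1 − 0.625)/2 = 0.187, so 19%.

19%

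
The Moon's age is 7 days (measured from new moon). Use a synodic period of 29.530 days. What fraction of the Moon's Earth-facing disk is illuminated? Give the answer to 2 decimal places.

0.46

The Moon has covered 7/29.530 of its cycle, so θ ≈ 360° × 7/29.530 = 85.3°.
cos 85.3° = 0.081, so f = (1 − 0.081)/2 = 0.459.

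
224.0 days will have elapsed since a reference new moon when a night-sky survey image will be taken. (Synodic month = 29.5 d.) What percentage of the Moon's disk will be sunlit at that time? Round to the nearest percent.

92%

224.0/29.5 = 7.593 lunations, so 7 complete cycles and 17.50 d into the next.
Elongation θ = 360° × 17.50/29.5 ≈ 213.6°.
Illuminated fraction = (1 − cos 213.6°)/2 = (1 − (-0.833))/2 ≈ 0.917, so 92%.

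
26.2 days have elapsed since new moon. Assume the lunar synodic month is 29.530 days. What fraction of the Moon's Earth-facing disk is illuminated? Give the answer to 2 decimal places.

0.12

Phase angle: θ = 360°·(26.2 d)/(29.530 d) = 319.4°.
With cos θ = 0.759, the lit fraction is (1 − 0.759)/2 ≈ 0.120.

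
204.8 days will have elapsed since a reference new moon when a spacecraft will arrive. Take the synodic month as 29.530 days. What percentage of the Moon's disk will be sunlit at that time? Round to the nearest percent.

4%

Reduce mod P: 204.8 − 6×29.530 = 27.62 d into the current lunation.
Phase angle: θ = 360°·(27.62 d)/(29.530 d) = 336.7°.
Illuminated fraction = (1 − cos 336.7°)/2 = (1 − 0.919)/2 ≈ 0.041, so 4%.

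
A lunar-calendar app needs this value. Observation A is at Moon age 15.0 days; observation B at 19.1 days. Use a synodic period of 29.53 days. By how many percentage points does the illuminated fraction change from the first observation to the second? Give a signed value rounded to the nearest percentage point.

First observation: θ = 360°·15.0/29.53 = 182.9°, so f = 0.999.
Second observation: θ = 232.8°, f = 0.802.
Δf = 0.802 − 0.999 = -0.197, i.e. -20 pp.

-20 percentage points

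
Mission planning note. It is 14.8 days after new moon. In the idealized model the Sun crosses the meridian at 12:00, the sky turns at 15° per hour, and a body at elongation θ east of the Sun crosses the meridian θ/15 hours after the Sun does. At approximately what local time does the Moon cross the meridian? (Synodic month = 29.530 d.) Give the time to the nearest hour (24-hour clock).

00:00

Elongation θ = 360° × 14.8/29.530 ≈ 180.4°.
The Moon trails the Sun by θ/15 = 180.4/15 ≈ 12.03 hours.
12:00 + 12.03 h ≈ 00:02 → 00:00 to the nearest hour.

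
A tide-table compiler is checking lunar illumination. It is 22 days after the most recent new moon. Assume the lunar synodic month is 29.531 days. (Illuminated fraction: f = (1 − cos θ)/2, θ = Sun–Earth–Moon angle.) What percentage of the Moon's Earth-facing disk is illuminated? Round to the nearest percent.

52%

Phase angle: θ = 360°·(22 d)/(29.531 d) = 268.2°.
Illuminated fraction = (1 − cos 268.2°)/2 = (1 − (-0.032))/2 ≈ 0.516, so 52%.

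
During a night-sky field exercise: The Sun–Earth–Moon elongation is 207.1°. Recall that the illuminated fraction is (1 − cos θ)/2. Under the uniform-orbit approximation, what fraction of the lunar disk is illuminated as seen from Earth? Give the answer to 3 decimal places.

0.945

cos 207.1° = (-0.890), so f = (1 − (-0.890))/2 = 0.945.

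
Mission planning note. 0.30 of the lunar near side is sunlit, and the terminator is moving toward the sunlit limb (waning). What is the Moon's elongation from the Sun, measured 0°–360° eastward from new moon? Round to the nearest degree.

294°

cos θ = 1 − 2f = 0.400, giving a principal value of 66.4°.
A waning Moon lies in 180°–360°, so θ = 360° − 66.4° = 293.6°.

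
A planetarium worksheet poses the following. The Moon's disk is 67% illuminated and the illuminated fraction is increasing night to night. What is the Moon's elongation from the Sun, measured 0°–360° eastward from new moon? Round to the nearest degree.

110°

Invert f = (1 − cos θ)/2 to get cos θ = 1 − 2(0.67) = -0.340, hence θ₀ = arccos -0.340 = 109.9°.
The Moon is waxing (0°–180°), so θ = 109.9° directly.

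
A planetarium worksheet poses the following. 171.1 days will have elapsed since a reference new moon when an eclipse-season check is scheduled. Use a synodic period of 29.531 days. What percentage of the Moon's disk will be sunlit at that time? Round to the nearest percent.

36%

171.1 d spans 5 complete synodic months (5 × 29.531 = 147.66 d) plus 23.44 d.
Phase angle: θ = 360°·(23.44 d)/(29.531 d) = 285.8°.
cos 285.8° = 0.272, so f = (1 − 0.272)/2 = 0.364, so 36%.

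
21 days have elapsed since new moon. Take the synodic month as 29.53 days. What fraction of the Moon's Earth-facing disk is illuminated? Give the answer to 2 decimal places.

0.62

Phase angle: θ = 360°·(21 d)/(29.53 d) = 256.0°.
With cos θ = (-0.242), the lit fraction is (1 − (-0.242))/2 ≈ 0.621.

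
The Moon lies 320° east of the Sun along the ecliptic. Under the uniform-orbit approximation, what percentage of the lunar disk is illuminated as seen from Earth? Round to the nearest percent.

f = (1 − cos 320°)/2 = (1 − 0.766)/2 ≈ 0.117, i.e. 12%.

12%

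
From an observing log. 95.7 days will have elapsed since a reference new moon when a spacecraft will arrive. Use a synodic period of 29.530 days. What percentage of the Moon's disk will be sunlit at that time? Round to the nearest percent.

Reduce mod P: 95.7 − 3×29.530 = 7.11 d into the current lunation.
Phase angle: θ = 360°·(7.11 d)/(29.530 d) = 86.7°.
Illuminated fraction = (1 − cos 86.7°)/2 = (1 − 0.058)/2 ≈ 0.471, so 47%.

47%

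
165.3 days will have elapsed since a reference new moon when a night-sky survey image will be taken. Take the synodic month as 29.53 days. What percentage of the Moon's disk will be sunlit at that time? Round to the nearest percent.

91%

165.3 d spans 5 complete synodic months (5 × 29.53 = 147.65 d) plus 17.65 d.
Elongation θ = 360° × 17.65/29.53 ≈ 215.2°.
Illuminated fraction = (1 − cos 215.2°)/2 = (1 − (-0.817))/2 ≈ 0.909, so 91%.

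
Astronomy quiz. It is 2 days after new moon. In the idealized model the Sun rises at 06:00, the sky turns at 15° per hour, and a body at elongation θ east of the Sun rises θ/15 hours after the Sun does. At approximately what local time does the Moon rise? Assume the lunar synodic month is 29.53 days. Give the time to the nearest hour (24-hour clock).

08:00

Phase angle: θ = 360°·(2 d)/(29.53 d) = 24.4°.
Delay after the Sun = 24.4° / (15°/h) ≈ 1.63 h.
06:00 + 1.63 h ≈ 07:38 → 08:00 to the nearest hour.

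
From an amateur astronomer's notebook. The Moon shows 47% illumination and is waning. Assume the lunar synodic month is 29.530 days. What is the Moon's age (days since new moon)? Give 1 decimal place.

22.4 days

From f = (1 − cos θ)/2: cos θ = 1 − 2×0.47 = 0.060; arccos → 86.6°.
A waning Moon lies in 180°–360°, so θ = 360° − 86.6° = 273.4°.
Age = 29.530 × 273.4°/360° ≈ 22.43 days.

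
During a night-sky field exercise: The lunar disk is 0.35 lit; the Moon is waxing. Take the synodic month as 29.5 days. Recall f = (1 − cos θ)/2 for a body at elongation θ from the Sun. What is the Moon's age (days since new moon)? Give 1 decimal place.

5.9 days

From f = (1 − cos θ)/2: cos θ = 1 − 2×0.35 = 0.300; arccos → 72.5°.
The Moon is waxing (0°–180°), so θ = 72.5° directly.
That fraction of the synodic month is 72.5/360 × 29.5 d ≈ 5.94 d.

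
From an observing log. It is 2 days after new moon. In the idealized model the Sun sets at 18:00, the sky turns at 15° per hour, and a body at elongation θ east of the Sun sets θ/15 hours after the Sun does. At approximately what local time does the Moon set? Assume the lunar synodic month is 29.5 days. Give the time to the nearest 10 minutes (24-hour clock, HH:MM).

Elongation θ = 360° × 2/29.5 ≈ 24.4°.
The Moon trails the Sun by θ/15 = 24.4/15 ≈ 1.63 hours.
18:00 + 1.627 h ≈ 19:38 → 19:40 to the nearest ten minutes.

19:40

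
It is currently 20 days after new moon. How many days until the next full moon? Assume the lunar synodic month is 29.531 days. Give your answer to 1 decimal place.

24.3 days

Full moon occurs at elongation 180°, i.e. at age 29.531 × 180/360 = 14.765 d.
This lunation's full moon (14.765 d) has passed, so add one period: 44.296 − 20 = 24.296 days.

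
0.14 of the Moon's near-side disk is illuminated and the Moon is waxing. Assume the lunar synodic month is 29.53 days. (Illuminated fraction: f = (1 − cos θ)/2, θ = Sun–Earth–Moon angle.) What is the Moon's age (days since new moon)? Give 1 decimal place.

3.6 days

cos θ = 1 − 2f = 0.720, giving a principal value of 43.9°.
Waxing ⇒ before full, so θ = 43.9°.
Age = 29.53 × 43.9°/360° ≈ 3.60 days.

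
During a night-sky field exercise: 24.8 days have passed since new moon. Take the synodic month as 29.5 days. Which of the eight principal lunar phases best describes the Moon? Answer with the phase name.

θ ≈ 360° × 24.8/29.5 = 303°, which falls in the waning crescent sector.

waning crescent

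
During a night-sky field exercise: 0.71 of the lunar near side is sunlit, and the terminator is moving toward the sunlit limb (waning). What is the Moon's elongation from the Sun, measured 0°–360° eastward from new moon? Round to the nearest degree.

Invert f = (1 − cos θ)/2 to get cos θ = 1 − 2(0.71) = -0.420, hence θ₀ = arccos -0.420 = 114.8°.
Since the Moon is past full (waning), take the reflex angle: θ = 360° − 114.8° = 245.2°.

245°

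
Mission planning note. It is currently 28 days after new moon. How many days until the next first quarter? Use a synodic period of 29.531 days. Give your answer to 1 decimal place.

8.9 days

First quarter is 0.25 of the way through the cycle: age 0.25 × 29.531 = 7.383 d.
This lunation's first quarter (7.383 d) has passed, so add one period: 36.914 − 28 = 8.914 days.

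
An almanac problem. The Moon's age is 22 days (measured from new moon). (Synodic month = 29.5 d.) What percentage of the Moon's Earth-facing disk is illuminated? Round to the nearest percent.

The Moon has covered 22/29.5 of its cycle, so θ ≈ 360° × 22/29.5 = 268.5°.
With cos θ = (-0.027), the lit fraction is (1 − (-0.027))/2 ≈ 0.513, so 51%.

51%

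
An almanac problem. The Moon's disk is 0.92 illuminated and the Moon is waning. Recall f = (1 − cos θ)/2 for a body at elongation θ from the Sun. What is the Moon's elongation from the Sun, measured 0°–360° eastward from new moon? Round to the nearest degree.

213°

Invert f = (1 − cos θ)/2 to get cos θ = 1 − 2(0.92) = -0.840, hence θ₀ = arccos -0.840 = 147.1°.
Waning ⇒ past full, so θ = 360° − 147.1° = 212.9°.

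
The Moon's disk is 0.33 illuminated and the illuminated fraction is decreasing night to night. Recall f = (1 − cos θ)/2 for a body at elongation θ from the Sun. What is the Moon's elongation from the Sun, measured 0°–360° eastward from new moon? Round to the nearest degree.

290°

Invert f = (1 − cos θ)/2 to get cos θ = 1 − 2(0.33) = 0.340, hence θ₀ = arccos 0.340 = 70.1°.
Waning ⇒ past full, so θ = 360° − 70.1° = 289.9°.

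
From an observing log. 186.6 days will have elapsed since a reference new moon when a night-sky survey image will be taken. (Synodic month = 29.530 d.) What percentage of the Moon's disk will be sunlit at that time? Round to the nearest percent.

186.6 d spans 6 complete synodic months (6 × 29.530 = 177.18 d) plus 9.42 d.
The Moon has covered 9.42/29.530 of its cycle, so θ ≈ 360° × 9.42/29.530 = 114.8°.
cos 114.8° = (-0.420), so f = (1 − (-0.420))/2 = 0.710, so 71%.

71%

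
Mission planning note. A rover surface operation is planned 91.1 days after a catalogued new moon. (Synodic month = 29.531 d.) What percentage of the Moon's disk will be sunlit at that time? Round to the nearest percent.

7%

91.1/29.531 = 3.085 lunations, so 3 complete cycles and 2.51 d into the next.
Phase angle: θ = 360°·(2.51 d)/(29.531 d) = 30.6°.
With cos θ = 0.861, the lit fraction is (1 − 0.861)/2 ≈ 0.069, so 7%.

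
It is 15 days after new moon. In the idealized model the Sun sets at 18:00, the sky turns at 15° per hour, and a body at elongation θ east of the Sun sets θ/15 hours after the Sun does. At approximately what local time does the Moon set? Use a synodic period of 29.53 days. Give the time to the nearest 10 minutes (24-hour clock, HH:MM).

06:10

The Moon has covered 15/29.53 of its cycle, so θ ≈ 360° × 15/29.53 = 182.9°.
Delay after the Sun = 182.9° / (15°/h) ≈ 12.19 h.
18:00 + 12.191 h ≈ 06:11 → 06:10 to the nearest ten minutes.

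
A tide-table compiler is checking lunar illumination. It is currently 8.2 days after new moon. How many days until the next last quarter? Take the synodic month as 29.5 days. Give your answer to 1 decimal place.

Last quarter is 0.75 of the way through the cycle: age 0.75 × 29.5 = 22.125 d.
That is 22.125 − 8.2 = 13.925 days ahead.

13.9 days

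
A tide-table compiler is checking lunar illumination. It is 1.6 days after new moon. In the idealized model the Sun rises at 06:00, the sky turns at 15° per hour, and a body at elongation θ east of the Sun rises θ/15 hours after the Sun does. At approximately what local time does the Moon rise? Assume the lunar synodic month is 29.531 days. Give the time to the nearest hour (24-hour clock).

07:00

Elongation θ = 360° × 1.6/29.531 ≈ 19.5°.
Delay after the Sun = 19.5° / (15°/h) ≈ 1.30 h.
06:00 + 1.30 h ≈ 07:18 → 07:00 to the nearest hour.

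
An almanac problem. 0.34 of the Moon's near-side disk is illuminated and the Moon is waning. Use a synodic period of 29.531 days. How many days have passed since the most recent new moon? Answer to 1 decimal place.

23.7 days

From f = (1 − cos θ)/2: cos θ = 1 − 2×0.34 = 0.320; arccos → 71.3°.
Waning ⇒ past full, so θ = 360° − 71.3° = 288.7°.
Age = 29.531 × 288.7°/360° ≈ 23.68 days.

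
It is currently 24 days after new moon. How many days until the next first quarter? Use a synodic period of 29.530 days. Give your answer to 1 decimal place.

First quarter occurs at elongation 90°, i.e. at age 29.530 × 90/360 = 7.383 d.
This lunation's first quarter (7.383 d) has passed, so add one period: 36.913 − 24 = 12.913 days.

12.9 days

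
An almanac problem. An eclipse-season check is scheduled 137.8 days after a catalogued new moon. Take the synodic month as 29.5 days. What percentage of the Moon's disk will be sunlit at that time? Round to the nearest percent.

74%

137.8 d spans 4 complete synodic months (4 × 29.5 = 118.00 d) plus 19.80 d.
Phase angle: θ = 360°·(19.80 d)/(29.5 d) = 241.6°.
cos 241.6° = (-0.475), so f = (1 − (-0.475))/2 = 0.738, so 74%.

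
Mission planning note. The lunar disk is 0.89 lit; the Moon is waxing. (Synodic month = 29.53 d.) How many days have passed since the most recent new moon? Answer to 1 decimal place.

11.6 days

From f = (1 − cos θ)/2: cos θ = 1 − 2×0.89 = -0.780; arccos → 141.3°.
Before full moon the principal value applies: θ = 141.3°.
That fraction of the synodic month is 141.3/360 × 29.53 d ≈ 11.59 d.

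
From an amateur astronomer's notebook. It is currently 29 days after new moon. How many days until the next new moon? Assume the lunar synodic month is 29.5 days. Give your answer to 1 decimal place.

0.5 days

One full lunation from the last new moon is 29.5 d; remaining = 29.5 − 29 = 0.500 d.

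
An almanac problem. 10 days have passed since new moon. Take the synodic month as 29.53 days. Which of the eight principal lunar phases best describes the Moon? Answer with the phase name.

waxing gibbous

At 10/29.53 of the cycle, θ ≈ 122° — the waxing gibbous range.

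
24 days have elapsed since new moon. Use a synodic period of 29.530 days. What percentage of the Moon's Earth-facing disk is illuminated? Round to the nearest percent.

31%

Elongation θ = 360° × 24/29.530 ≈ 292.6°.
cos 292.6° = 0.384, so f = (1 − 0.384)/2 = 0.308, so 31%.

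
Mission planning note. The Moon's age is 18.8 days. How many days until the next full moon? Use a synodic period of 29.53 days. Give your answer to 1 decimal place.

Full moon is 0.5 of the way through the cycle: age 0.5 × 29.53 = 14.765 d.
Already past this cycle's full moon; the next is at 14.765 + 29.53 = 44.295 d, so 44.295 − 18.8 = 25.495 days.

25.5 days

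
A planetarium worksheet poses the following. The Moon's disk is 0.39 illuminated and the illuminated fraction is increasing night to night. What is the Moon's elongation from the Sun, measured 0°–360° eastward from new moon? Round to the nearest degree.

77°

From f = (1 − cos θ)/2: cos θ = 1 − 2×0.39 = 0.220; arccos → 77.3°.
Before full moon the principal value applies: θ = 77.3°.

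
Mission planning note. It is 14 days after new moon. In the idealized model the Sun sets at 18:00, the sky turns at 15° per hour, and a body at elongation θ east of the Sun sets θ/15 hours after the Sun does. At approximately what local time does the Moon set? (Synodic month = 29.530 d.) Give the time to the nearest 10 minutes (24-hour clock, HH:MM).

The Moon has covered 14/29.530 of its cycle, so θ ≈ 360° × 14/29.530 = 170.7°.
The Moon trails the Sun by θ/15 = 170.7/15 ≈ 11.38 hours.
18:00 + 11.378 h ≈ 05:23 → 05:20 to the nearest ten minutes.

05:20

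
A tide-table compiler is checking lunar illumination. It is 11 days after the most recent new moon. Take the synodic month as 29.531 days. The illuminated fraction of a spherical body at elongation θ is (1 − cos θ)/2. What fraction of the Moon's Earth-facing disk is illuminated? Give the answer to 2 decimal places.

0.85

Phase angle: θ = 360°·(11 d)/(29.531 d) = 134.1°.
With cos θ = (-0.696), the lit fraction is (1 − (-0.696))/2 ≈ 0.848.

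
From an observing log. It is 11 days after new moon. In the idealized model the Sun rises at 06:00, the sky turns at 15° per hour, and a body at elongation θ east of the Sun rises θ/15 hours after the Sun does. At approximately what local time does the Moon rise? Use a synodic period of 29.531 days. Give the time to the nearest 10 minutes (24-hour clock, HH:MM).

Phase angle: θ = 360°·(11 d)/(29.531 d) = 134.1°.
At 15° of sky rotation per hour, 134.1° corresponds to a 8.94 h lag.
06:00 + 8.940 h ≈ 14:56 → 15:00 to the nearest ten minutes.

15:00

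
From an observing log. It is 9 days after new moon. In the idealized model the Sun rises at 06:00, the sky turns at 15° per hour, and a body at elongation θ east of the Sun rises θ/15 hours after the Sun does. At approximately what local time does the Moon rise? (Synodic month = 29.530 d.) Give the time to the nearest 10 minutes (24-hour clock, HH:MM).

Phase angle: θ = 360°·(9 d)/(29.530 d) = 109.7°.
The Moon trails the Sun by θ/15 = 109.7/15 ≈ 7.31 hours.
06:00 + 7.315 h ≈ 13:19 → 13:20 to the nearest ten minutes.

13:20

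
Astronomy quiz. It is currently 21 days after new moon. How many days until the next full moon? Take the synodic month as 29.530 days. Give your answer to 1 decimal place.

Full moon occurs at elongation 180°, i.e. at age 29.530 × 180/360 = 14.765 d.
This lunation's full moon (14.765 d) has passed, so add one period: 44.295 − 21 = 23.295 days.

23.3 days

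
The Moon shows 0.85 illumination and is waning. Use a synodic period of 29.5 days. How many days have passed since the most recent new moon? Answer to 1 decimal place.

18.5 days

cos θ = 1 − 2f = -0.700, giving a principal value of 134.4°.
Waning ⇒ past full, so θ = 360° − 134.4° = 225.6°.
That fraction of the synodic month is 225.6/360 × 29.5 d ≈ 18.48 d.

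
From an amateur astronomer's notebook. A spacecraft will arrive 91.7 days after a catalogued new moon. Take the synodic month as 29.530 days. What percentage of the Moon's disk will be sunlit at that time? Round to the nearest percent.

11%

91.7 d spans 3 complete synodic months (3 × 29.530 = 88.59 d) plus 3.11 d.
The Moon has covered 3.11/29.530 of its cycle, so θ ≈ 360° × 3.11/29.530 = 37.9°.
With cos θ = 0.789, the lit fraction is (1 − 0.789)/2 ≈ 0.106, so 11%.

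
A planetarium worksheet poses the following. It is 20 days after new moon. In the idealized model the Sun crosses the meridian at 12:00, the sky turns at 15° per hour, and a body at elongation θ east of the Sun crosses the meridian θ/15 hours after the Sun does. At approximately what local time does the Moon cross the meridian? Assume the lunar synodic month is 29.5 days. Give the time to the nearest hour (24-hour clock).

The Moon has covered 20/29.5 of its cycle, so θ ≈ 360° × 20/29.5 = 244.1°.
The Moon trails the Sun by θ/15 = 244.1/15 ≈ 16.27 hours.
12:00 + 16.27 h ≈ 04:16 → 04:00 to the nearest hour.

04:00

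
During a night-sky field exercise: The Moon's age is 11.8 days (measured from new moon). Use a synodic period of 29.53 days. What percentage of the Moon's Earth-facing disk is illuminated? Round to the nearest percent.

90%

The Moon has covered 11.8/29.53 of its cycle, so θ ≈ 360° × 11.8/29.53 = 143.9°.
With cos θ = (-0.808), the lit fraction is (1 − (-0.808))/2 ≈ 0.904, so 90%.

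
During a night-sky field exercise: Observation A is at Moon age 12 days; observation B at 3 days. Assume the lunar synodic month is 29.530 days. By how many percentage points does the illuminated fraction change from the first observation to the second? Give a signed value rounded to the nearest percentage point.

θ₁ = 360° × 12/29.530 = 146.3°, f₁ = (1 − cos θ₁)/2 = 0.916.
θ₂ = 360° × 3/29.530 = 36.6°, f₂ = (1 − cos θ₂)/2 = 0.098.
Change = f₂ − f₁ = -0.817 → -82 percentage points.

-82 percentage points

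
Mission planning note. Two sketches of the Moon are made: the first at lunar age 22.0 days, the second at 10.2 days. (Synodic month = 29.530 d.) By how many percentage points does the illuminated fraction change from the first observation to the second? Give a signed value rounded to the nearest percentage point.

First observation: θ = 360°·22.0/29.530 = 268.2°, so f = 0.516.
Second observation: θ = 124.3°, f = 0.782.
Δf = 0.782 − 0.516 = +0.266, i.e. +27 pp.

+27 pp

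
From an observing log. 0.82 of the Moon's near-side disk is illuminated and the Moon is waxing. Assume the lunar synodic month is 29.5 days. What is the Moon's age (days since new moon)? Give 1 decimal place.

10.6 days

Invert f = (1 − cos θ)/2 to get cos θ = 1 − 2(0.82) = -0.640, hence θ₀ = arccos -0.640 = 129.8°.
The Moon is waxing (0°–180°), so θ = 129.8° directly.
At 360°/29.5 d per day, 129.8° corresponds to 10.64 days.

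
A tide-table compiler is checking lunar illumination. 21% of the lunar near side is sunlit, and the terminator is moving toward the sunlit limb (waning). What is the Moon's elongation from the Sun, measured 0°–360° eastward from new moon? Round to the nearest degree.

Invert f = (1 − cos θ)/2 to get cos θ = 1 − 2(0.21) = 0.580, hence θ₀ = arccos 0.580 = 54.5°.
Since the Moon is past full (waning), take the reflex angle: θ = 360° − 54.5° = 305.5°.

305°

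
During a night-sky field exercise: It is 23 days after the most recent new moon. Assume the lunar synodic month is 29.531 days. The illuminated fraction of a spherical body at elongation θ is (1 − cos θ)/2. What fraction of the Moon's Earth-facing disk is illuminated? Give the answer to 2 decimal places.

0.41

Phase angle: θ = 360°·(23 d)/(29.531 d) = 280.4°.
Illuminated fraction = (1 − cos 280.4°)/2 = (1 − 0.180)/2 ≈ 0.410.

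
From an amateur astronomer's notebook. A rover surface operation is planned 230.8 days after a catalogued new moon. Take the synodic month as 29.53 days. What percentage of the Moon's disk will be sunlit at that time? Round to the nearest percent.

30%

230.8/29.53 = 7.816 lunations, so 7 complete cycles and 24.09 d into the next.
The Moon has covered 24.09/29.53 of its cycle, so θ ≈ 360° × 24.09/29.53 = 293.7°.
With cos θ = 0.402, the lit fraction is (1 − 0.402)/2 ≈ 0.299, so 30%.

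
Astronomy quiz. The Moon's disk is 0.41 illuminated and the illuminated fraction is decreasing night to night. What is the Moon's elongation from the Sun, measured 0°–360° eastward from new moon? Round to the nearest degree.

280°

From f = (1 − cos θ)/2: cos θ = 1 − 2×0.41 = 0.180; arccos → 79.6°.
Waning ⇒ past full, so θ = 360° − 79.6° = 280.4°.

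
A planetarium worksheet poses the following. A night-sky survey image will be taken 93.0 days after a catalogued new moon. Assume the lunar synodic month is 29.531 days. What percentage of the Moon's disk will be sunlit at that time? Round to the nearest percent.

20%

93.0/29.531 = 3.149 lunations, so 3 complete cycles and 4.41 d into the next.
Elongation θ = 360° × 4.41/29.531 ≈ 53.7°.
With cos θ = 0.592, the lit fraction is (1 − 0.592)/2 ≈ 0.204, so 20%.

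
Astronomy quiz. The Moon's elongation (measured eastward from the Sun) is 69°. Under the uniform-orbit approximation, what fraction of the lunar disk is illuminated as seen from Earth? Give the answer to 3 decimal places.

0.321

f = (1 − cos 69°)/2 = (1 − 0.358)/2 ≈ 0.321.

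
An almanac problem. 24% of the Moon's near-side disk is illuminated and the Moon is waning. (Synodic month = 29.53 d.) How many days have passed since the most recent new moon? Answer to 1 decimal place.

24.7 days

cos θ = 1 − 2f = 0.520, giving a principal value of 58.7°.
A waning Moon lies in 180°–360°, so θ = 360° − 58.7° = 301.3°.
At 360°/29.53 d per day, 301.3° corresponds to 24.72 days.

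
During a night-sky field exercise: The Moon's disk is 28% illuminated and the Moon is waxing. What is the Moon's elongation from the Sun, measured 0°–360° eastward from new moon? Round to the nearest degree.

Invert f = (1 − cos θ)/2 to get cos θ = 1 − 2(0.28) = 0.440, hence θ₀ = arccos 0.440 = 63.9°.
Waxing ⇒ before full, so θ = 63.9°.

64°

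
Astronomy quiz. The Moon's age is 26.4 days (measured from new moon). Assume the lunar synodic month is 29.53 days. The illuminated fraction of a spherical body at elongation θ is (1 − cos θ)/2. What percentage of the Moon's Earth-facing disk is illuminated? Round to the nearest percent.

Elongation θ = 360° × 26.4/29.53 ≈ 321.8°.
cos 321.8° = 0.786, so f = (1 − 0.786)/2 = 0.107, so 11%.

11%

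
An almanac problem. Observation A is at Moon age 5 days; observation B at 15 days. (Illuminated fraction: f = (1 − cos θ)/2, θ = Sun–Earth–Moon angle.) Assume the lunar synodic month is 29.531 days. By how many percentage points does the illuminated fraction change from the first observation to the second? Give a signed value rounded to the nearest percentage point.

+74 pp

First observation: θ = 360°·5/29.531 = 61.0°, so f = 0.257.
Second observation: θ = 182.9°, f = 0.999.
Δf = 0.999 − 0.257 = +0.742, i.e. +74 pp.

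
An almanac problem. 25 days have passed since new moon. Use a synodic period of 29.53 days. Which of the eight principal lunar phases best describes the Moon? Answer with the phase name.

θ ≈ 360° × 25/29.53 = 305°, which falls in the waning crescent sector.

waning crescent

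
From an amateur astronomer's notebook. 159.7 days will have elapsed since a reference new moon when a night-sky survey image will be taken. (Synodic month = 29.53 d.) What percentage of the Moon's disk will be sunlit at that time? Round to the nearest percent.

Reduce mod P: 159.7 − 5×29.53 = 12.05 d into the current lunation.
Phase angle: θ = 360°·(12.05 d)/(29.53 d) = 146.9°.
Illuminated fraction = (1 − cos 146.9°)/2 = (1 − (-0.838))/2 ≈ 0.919, so 92%.

92%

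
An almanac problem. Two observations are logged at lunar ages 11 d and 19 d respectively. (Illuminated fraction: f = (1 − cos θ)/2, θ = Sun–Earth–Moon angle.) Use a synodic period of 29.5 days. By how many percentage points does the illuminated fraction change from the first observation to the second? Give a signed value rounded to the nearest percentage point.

First observation: θ = 360°·11/29.5 = 134.2°, so f = 0.849.
Second observation: θ = 231.9°, f = 0.809.
Δf = 0.809 − 0.849 = -0.040, i.e. -4 pp.

-4 pp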